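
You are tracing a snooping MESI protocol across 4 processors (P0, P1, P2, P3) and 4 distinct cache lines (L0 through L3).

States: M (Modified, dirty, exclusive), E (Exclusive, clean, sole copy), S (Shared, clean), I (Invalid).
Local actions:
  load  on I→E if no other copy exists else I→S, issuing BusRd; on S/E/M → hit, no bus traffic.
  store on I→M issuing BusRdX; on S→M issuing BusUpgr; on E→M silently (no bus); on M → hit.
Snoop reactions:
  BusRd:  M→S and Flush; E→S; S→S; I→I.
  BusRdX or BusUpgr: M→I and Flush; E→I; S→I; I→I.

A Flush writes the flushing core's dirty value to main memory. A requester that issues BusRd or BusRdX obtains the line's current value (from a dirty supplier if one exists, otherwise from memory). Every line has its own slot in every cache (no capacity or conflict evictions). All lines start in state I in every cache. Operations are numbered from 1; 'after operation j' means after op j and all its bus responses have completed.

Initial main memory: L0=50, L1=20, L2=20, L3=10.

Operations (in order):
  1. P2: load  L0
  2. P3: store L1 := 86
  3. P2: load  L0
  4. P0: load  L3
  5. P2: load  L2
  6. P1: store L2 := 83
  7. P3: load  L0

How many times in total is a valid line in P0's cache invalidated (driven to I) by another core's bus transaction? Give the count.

[1] P2: load  L0 | P0:I, P1:I, P2:E(50), P3:I | bus: BusRd
[2] P3: store L1 := 86 | P0:I, P1:I, P2:I, P3:M(86) | bus: BusRdX
[3] P2: load  L0 | P0:I, P1:I, P2:E(50), P3:I | bus: none
[4] P0: load  L3 | P0:E(10), P1:I, P2:I, P3:I | bus: BusRd
[5] P2: load  L2 | P0:I, P1:I, P2:E(20), P3:I | bus: BusRd
[6] P1: store L2 := 83 | P0:I, P1:M(83), P2:I, P3:I | bus: BusRdX
[7] P3: load  L0 | P0:I, P1:I, P2:S(50), P3:S(50) | bus: BusRd

invalidations = 0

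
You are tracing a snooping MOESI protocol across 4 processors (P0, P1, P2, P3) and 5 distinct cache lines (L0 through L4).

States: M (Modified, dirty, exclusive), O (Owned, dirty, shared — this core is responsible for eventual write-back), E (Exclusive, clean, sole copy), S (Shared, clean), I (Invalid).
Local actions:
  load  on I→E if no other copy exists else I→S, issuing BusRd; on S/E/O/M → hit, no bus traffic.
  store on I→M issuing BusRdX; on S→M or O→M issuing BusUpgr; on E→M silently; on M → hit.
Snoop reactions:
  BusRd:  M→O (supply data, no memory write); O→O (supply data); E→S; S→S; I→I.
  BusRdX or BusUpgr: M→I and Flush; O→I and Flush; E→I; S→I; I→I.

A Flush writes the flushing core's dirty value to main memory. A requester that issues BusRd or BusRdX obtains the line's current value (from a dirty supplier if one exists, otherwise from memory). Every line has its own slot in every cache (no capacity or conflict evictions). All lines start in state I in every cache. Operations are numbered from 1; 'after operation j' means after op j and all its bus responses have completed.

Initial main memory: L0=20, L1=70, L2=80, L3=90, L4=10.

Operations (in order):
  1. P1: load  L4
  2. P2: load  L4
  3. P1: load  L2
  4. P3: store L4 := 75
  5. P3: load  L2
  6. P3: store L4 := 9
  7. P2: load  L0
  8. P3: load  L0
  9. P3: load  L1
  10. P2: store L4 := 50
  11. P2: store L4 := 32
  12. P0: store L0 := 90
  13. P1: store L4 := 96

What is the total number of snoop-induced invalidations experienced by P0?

invalidations = 0

step 1: P1: load  L4  ⟶  IEII  (L4)  txn=BusRd  M[L4]=10
step 2: P2: load  L4  ⟶  ISSI  (L4)  txn=BusRd  M[L4]=10
step 3: P1: load  L2  ⟶  IEII  (L2)  txn=BusRd  M[L2]=80
step 4: P3: store L4 := 75  ⟶  IIIM  (L4)  txn=BusRdX  M[L4]=10
step 5: P3: load  L2  ⟶  ISIS  (L2)  txn=BusRd  M[L2]=80
step 6: P3: store L4 := 9  ⟶  IIIM  (L4)  txn=∅  M[L4]=10
step 7: P2: load  L0  ⟶  IIEI  (L0)  txn=BusRd  M[L0]=20
step 8: P3: load  L0  ⟶  IISS  (L0)  txn=BusRd  M[L0]=20
step 9: P3: load  L1  ⟶  IIIE  (L1)  txn=BusRd  M[L1]=70
step 10: P2: store L4 := 50  ⟶  IIMI  (L4)  txn=BusRdX+Flush  M[L4]=9
step 11: P2: store L4 := 32  ⟶  IIMI  (L4)  txn=∅  M[L4]=9
step 12: P0: store L0 := 90  ⟶  MIII  (L0)  txn=BusRdX  M[L0]=20
step 13: P1: store L4 := 96  ⟶  IMII  (L4)  txn=BusRdX+Flush  M[L4]=32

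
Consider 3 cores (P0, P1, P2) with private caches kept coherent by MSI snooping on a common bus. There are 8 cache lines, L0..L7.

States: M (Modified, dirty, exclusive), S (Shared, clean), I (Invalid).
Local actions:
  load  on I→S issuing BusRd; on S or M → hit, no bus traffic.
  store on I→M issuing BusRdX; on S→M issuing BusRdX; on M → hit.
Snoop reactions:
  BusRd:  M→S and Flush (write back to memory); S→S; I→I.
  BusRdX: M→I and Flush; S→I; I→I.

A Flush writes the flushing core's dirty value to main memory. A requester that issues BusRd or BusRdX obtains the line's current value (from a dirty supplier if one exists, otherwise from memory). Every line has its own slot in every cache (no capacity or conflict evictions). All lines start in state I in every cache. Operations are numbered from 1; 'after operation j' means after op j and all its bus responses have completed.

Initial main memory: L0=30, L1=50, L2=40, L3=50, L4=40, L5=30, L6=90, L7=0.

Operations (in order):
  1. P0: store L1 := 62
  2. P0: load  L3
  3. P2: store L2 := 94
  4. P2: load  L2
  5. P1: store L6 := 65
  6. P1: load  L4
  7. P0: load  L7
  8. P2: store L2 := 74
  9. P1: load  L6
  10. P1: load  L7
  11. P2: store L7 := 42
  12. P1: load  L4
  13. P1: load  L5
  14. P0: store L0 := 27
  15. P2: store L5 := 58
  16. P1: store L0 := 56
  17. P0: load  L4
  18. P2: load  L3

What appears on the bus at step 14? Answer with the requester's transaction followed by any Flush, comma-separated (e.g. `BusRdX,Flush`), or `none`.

bus = BusRdX

[1] P0: store L1 := 62 | P0:M(62), P1:I, P2:I | bus: BusRdX
[2] P0: load  L3 | P0:S(50), P1:I, P2:I | bus: BusRd
[3] P2: store L2 := 94 | P0:I, P1:I, P2:M(94) | bus: BusRdX
[4] P2: load  L2 | P0:I, P1:I, P2:M(94) | bus: none
[5] P1: store L6 := 65 | P0:I, P1:M(65), P2:I | bus: BusRdX
[6] P1: load  L4 | P0:I, P1:S(40), P2:I | bus: BusRd
[7] P0: load  L7 | P0:S(0), P1:I, P2:I | bus: BusRd
[8] P2: store L2 := 74 | P0:I, P1:I, P2:M(74) | bus: none
[9] P1: load  L6 | P0:I, P1:M(65), P2:I | bus: none
[10] P1: load  L7 | P0:S(0), P1:S(0), P2:I | bus: BusRd
[11] P2: store L7 := 42 | P0:I, P1:I, P2:M(42) | bus: BusRdX
[12] P1: load  L4 | P0:I, P1:S(40), P2:I | bus: none
[13] P1: load  L5 | P0:I, P1:S(30), P2:I | bus: BusRd
[14] P0: store L0 := 27 | P0:M(27), P1:I, P2:I | bus: BusRdX
[15] P2: store L5 := 58 | P0:I, P1:I, P2:M(58) | bus: BusRdX
[16] P1: store L0 := 56 | P0:I, P1:M(56), P2:I | bus: BusRdX,Flush
[17] P0: load  L4 | P0:S(40), P1:S(40), P2:I | bus: BusRd
[18] P2: load  L3 | P0:S(50), P1:I, P2:S(50) | bus: BusRd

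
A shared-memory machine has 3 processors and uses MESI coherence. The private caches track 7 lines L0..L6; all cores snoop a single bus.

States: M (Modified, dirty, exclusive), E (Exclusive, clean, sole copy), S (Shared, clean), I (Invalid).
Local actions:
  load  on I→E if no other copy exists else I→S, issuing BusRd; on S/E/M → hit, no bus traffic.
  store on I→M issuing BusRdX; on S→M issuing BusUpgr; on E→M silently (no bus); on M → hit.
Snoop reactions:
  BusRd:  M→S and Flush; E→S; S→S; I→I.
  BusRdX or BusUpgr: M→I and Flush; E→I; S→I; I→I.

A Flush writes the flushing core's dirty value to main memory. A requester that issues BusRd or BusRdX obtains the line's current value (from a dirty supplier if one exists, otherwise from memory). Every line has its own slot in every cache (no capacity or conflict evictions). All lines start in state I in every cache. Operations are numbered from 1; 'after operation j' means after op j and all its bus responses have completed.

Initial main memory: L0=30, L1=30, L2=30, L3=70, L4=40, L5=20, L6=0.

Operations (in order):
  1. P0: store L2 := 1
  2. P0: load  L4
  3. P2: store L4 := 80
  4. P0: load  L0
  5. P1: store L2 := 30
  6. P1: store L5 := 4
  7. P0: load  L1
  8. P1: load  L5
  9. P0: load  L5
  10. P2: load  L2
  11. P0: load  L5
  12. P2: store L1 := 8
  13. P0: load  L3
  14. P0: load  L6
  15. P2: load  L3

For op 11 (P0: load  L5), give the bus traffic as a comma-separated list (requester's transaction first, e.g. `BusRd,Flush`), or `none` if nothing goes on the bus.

bus = none

step 1: P0: store L2 := 1  ⟶  MII  (L2)  txn=BusRdX  M[L2]=30
step 2: P0: load  L4  ⟶  EII  (L4)  txn=BusRd  M[L4]=40
step 3: P2: store L4 := 80  ⟶  IIM  (L4)  txn=BusRdX  M[L4]=40
step 4: P0: load  L0  ⟶  EII  (L0)  txn=BusRd  M[L0]=30
step 5: P1: store L2 := 30  ⟶  IMI  (L2)  txn=BusRdX+Flush  M[L2]=1
step 6: P1: store L5 := 4  ⟶  IMI  (L5)  txn=BusRdX  M[L5]=20
step 7: P0: load  L1  ⟶  EII  (L1)  txn=BusRd  M[L1]=30
step 8: P1: load  L5  ⟶  IMI  (L5)  txn=∅  M[L5]=20
step 9: P0: load  L5  ⟶  SSI  (L5)  txn=BusRd+Flush  M[L5]=4
step 10: P2: load  L2  ⟶  ISS  (L2)  txn=BusRd+Flush  M[L2]=30
step 11: P0: load  L5  ⟶  SSI  (L5)  txn=∅  M[L5]=4
step 12: P2: store L1 := 8  ⟶  IIM  (L1)  txn=BusRdX  M[L1]=30
step 13: P0: load  L3  ⟶  EII  (L3)  txn=BusRd  M[L3]=70
step 14: P0: load  L6  ⟶  EII  (L6)  txn=BusRd  M[L6]=0
step 15: P2: load  L3  ⟶  SIS  (L3)  txn=BusRd  M[L3]=70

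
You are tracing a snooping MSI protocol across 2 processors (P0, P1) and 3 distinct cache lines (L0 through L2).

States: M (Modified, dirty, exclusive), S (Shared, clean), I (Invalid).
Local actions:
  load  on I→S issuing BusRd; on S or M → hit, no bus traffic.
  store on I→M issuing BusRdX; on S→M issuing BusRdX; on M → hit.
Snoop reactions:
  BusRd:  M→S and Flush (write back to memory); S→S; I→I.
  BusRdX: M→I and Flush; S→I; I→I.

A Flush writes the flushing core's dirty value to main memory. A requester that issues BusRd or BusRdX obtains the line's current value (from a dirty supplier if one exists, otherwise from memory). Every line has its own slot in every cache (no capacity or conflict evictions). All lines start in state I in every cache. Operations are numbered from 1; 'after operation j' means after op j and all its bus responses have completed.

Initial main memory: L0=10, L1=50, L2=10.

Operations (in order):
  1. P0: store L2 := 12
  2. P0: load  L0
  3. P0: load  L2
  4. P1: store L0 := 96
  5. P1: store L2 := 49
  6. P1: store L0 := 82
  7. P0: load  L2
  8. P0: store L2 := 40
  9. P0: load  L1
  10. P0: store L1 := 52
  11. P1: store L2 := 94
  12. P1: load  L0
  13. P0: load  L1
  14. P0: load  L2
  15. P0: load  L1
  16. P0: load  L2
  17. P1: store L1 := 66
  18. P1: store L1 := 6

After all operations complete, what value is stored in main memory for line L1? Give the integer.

[1] P0: store L2 := 12 | P0:M(12), P1:I | bus: BusRdX
[2] P0: load  L0 | P0:S(10), P1:I | bus: BusRd
[3] P0: load  L2 | P0:M(12), P1:I | bus: none
[4] P1: store L0 := 96 | P0:I, P1:M(96) | bus: BusRdX
[5] P1: store L2 := 49 | P0:I, P1:M(49) | bus: BusRdX,Flush
[6] P1: store L0 := 82 | P0:I, P1:M(82) | bus: none
[7] P0: load  L2 | P0:S(49), P1:S(49) | bus: BusRd,Flush
[8] P0: store L2 := 40 | P0:M(40), P1:I | bus: BusRdX
[9] P0: load  L1 | P0:S(50), P1:I | bus: BusRd
[10] P0: store L1 := 52 | P0:M(52), P1:I | bus: BusRdX
[11] P1: store L2 := 94 | P0:I, P1:M(94) | bus: BusRdX,Flush
[12] P1: load  L0 | P0:I, P1:M(82) | bus: none
[13] P0: load  L1 | P0:M(52), P1:I | bus: none
[14] P0: load  L2 | P0:S(94), P1:S(94) | bus: BusRd,Flush
[15] P0: load  L1 | P0:M(52), P1:I | bus: none
[16] P0: load  L2 | P0:S(94), P1:S(94) | bus: none
[17] P1: store L1 := 66 | P0:I, P1:M(66) | bus: BusRdX,Flush
[18] P1: store L1 := 6 | P0:I, P1:M(6) | bus: none

memory[L1] = 52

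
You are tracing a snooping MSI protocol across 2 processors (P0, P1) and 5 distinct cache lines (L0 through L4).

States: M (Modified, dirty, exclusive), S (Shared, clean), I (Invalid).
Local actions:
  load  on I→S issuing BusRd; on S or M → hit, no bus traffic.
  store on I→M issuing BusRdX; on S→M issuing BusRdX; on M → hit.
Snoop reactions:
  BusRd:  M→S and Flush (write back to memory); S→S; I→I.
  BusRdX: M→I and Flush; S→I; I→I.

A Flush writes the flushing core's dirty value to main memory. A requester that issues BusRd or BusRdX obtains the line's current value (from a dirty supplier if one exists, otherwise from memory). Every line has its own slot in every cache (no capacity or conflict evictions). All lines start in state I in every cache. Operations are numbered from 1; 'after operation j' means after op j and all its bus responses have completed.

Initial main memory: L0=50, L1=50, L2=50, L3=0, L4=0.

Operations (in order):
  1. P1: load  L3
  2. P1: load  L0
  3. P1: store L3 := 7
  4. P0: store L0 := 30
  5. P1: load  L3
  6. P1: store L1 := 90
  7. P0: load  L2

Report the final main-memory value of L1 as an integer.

memory[L1] = 50

[1] P1: load  L3 | P0:I, P1:S(0) | bus: BusRd
[2] P1: load  L0 | P0:I, P1:S(50) | bus: BusRd
[3] P1: store L3 := 7 | P0:I, P1:M(7) | bus: BusRdX
[4] P0: store L0 := 30 | P0:M(30), P1:I | bus: BusRdX
[5] P1: load  L3 | P0:I, P1:M(7) | bus: none
[6] P1: store L1 := 90 | P0:I, P1:M(90) | bus: BusRdX
[7] P0: load  L2 | P0:S(50), P1:I | bus: BusRd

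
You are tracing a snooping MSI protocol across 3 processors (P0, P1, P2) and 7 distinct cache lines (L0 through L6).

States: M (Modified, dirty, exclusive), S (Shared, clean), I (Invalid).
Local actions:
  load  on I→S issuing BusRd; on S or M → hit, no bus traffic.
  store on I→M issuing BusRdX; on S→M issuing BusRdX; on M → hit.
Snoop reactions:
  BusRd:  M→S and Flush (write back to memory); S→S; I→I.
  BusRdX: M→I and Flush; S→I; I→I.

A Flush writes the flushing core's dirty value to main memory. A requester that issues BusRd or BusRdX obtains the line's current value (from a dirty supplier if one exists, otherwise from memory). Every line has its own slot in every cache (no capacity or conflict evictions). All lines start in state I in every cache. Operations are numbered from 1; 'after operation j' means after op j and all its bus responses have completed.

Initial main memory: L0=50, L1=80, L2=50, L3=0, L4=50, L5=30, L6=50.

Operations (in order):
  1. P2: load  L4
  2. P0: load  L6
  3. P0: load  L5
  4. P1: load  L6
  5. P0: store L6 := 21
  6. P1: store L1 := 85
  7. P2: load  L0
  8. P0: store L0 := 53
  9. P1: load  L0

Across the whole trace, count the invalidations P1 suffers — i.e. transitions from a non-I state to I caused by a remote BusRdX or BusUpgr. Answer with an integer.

invalidations = 1

  op1 P2: load  L4 → I/I/S on L4; bus BusRd; mem=50
  op2 P0: load  L6 → S/I/I on L6; bus BusRd; mem=50
  op3 P0: load  L5 → S/I/I on L5; bus BusRd; mem=30
  op4 P1: load  L6 → S/S/I on L6; bus BusRd; mem=50
  op5 P0: store L6 := 21 → M/I/I on L6; bus BusRdX; mem=50
  op6 P1: store L1 := 85 → I/M/I on L1; bus BusRdX; mem=80
  op7 P2: load  L0 → I/I/S on L0; bus BusRd; mem=50
  op8 P0: store L0 := 53 → M/I/I on L0; bus BusRdX; mem=50
  op9 P1: load  L0 → S/S/I on L0; bus BusRd Flush; mem=53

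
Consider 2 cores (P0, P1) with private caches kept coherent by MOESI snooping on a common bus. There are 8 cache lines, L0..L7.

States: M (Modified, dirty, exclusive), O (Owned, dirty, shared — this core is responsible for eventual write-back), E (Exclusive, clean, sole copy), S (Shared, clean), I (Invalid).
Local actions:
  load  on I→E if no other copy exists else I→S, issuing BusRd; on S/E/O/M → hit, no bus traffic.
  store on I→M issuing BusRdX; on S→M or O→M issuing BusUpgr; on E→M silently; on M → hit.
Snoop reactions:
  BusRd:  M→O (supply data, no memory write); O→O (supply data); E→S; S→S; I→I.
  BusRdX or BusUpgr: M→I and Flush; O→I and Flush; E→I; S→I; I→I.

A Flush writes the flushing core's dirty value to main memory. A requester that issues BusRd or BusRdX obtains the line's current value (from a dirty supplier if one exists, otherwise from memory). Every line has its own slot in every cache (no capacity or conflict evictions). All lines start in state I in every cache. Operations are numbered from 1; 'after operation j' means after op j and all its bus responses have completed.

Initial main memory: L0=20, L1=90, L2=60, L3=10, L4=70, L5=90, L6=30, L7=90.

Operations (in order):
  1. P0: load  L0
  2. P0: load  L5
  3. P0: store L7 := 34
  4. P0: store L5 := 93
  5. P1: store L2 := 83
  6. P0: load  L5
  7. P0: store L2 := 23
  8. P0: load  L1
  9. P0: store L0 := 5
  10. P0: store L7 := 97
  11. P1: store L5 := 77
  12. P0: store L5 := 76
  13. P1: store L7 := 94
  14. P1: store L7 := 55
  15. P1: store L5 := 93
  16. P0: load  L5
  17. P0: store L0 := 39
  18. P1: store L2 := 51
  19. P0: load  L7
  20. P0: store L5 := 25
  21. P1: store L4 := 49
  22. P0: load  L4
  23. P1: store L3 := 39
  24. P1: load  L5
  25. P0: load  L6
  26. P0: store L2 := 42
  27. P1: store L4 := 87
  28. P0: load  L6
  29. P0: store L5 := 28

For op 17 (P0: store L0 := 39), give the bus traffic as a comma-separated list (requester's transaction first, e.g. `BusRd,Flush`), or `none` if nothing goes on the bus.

bus = none

  op1 P0: load  L0 → E/I on L0; bus BusRd; mem=20
  op2 P0: load  L5 → E/I on L5; bus BusRd; mem=90
  op3 P0: store L7 := 34 → M/I on L7; bus BusRdX; mem=90
  op4 P0: store L5 := 93 → M/I on L5; bus (none); mem=90
  op5 P1: store L2 := 83 → I/M on L2; bus BusRdX; mem=60
  op6 P0: load  L5 → M/I on L5; bus (none); mem=90
  op7 P0: store L2 := 23 → M/I on L2; bus BusRdX Flush; mem=83
  op8 P0: load  L1 → E/I on L1; bus BusRd; mem=90
  op9 P0: store L0 := 5 → M/I on L0; bus (none); mem=20
  op10 P0: store L7 := 97 → M/I on L7; bus (none); mem=90
  op11 P1: store L5 := 77 → I/M on L5; bus BusRdX Flush; mem=93
  op12 P0: store L5 := 76 → M/I on L5; bus BusRdX Flush; mem=77
  op13 P1: store L7 := 94 → I/M on L7; bus BusRdX Flush; mem=97
  op14 P1: store L7 := 55 → I/M on L7; bus (none); mem=97
  op15 P1: store L5 := 93 → I/M on L5; bus BusRdX Flush; mem=76
  op16 P0: load  L5 → S/O on L5; bus BusRd; mem=76
  op17 P0: store L0 := 39 → M/I on L0; bus (none); mem=20
  op18 P1: store L2 := 51 → I/M on L2; bus BusRdX Flush; mem=23
  op19 P0: load  L7 → S/O on L7; bus BusRd; mem=97
  op20 P0: store L5 := 25 → M/I on L5; bus BusUpgr Flush; mem=93
  op21 P1: store L4 := 49 → I/M on L4; bus BusRdX; mem=70
  op22 P0: load  L4 → S/O on L4; bus BusRd; mem=70
  op23 P1: store L3 := 39 → I/M on L3; bus BusRdX; mem=10
  op24 P1: load  L5 → O/S on L5; bus BusRd; mem=93
  op25 P0: load  L6 → E/I on L6; bus BusRd; mem=30
  op26 P0: store L2 := 42 → M/I on L2; bus BusRdX Flush; mem=51
  op27 P1: store L4 := 87 → I/M on L4; bus BusUpgr; mem=70
  op28 P0: load  L6 → E/I on L6; bus (none); mem=30
  op29 P0: store L5 := 28 → M/I on L5; bus BusUpgr; mem=93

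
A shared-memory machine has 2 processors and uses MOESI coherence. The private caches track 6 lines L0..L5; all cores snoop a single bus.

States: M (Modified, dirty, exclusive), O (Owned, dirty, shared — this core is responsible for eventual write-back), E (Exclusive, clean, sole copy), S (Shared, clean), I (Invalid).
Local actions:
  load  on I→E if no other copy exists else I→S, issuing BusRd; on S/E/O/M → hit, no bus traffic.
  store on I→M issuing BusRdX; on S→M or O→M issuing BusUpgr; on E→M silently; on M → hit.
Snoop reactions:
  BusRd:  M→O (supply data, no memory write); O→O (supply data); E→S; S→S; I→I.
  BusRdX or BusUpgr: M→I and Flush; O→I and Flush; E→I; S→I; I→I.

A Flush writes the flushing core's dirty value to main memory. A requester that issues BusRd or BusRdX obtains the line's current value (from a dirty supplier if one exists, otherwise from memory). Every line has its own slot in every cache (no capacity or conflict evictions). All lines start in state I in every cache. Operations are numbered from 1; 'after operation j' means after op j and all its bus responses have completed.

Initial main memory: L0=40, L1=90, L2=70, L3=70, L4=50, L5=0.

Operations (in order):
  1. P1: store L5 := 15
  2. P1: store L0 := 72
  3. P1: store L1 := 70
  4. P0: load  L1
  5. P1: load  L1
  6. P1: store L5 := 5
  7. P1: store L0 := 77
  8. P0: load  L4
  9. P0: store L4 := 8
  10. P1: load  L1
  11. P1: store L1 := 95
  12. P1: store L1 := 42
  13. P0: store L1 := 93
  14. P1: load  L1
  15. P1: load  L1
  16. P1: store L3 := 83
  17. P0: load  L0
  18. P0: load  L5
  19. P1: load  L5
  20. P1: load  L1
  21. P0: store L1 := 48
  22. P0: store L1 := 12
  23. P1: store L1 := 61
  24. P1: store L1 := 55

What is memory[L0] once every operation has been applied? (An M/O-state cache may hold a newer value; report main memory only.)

step 1: P1: store L5 := 15  ⟶  IM  (L5)  txn=BusRdX  M[L5]=0
step 2: P1: store L0 := 72  ⟶  IM  (L0)  txn=BusRdX  M[L0]=40
step 3: P1: store L1 := 70  ⟶  IM  (L1)  txn=BusRdX  M[L1]=90
step 4: P0: load  L1  ⟶  SO  (L1)  txn=BusRd  M[L1]=90
step 5: P1: load  L1  ⟶  SO  (L1)  txn=∅  M[L1]=90
step 6: P1: store L5 := 5  ⟶  IM  (L5)  txn=∅  M[L5]=0
step 7: P1: store L0 := 77  ⟶  IM  (L0)  txn=∅  M[L0]=40
step 8: P0: load  L4  ⟶  EI  (L4)  txn=BusRd  M[L4]=50
step 9: P0: store L4 := 8  ⟶  MI  (L4)  txn=∅  M[L4]=50
step 10: P1: load  L1  ⟶  SO  (L1)  txn=∅  M[L1]=90
step 11: P1: store L1 := 95  ⟶  IM  (L1)  txn=BusUpgr  M[L1]=90
step 12: P1: store L1 := 42  ⟶  IM  (L1)  txn=∅  M[L1]=90
step 13: P0: store L1 := 93  ⟶  MI  (L1)  txn=BusRdX+Flush  M[L1]=42
step 14: P1: load  L1  ⟶  OS  (L1)  txn=BusRd  M[L1]=42
step 15: P1: load  L1  ⟶  OS  (L1)  txn=∅  M[L1]=42
step 16: P1: store L3 := 83  ⟶  IM  (L3)  txn=BusRdX  M[L3]=70
step 17: P0: load  L0  ⟶  SO  (L0)  txn=BusRd  M[L0]=40
step 18: P0: load  L5  ⟶  SO  (L5)  txn=BusRd  M[L5]=0
step 19: P1: load  L5  ⟶  SO  (L5)  txn=∅  M[L5]=0
step 20: P1: load  L1  ⟶  OS  (L1)  txn=∅  M[L1]=42
step 21: P0: store L1 := 48  ⟶  MI  (L1)  txn=BusUpgr  M[L1]=42
step 22: P0: store L1 := 12  ⟶  MI  (L1)  txn=∅  M[L1]=42
step 23: P1: store L1 := 61  ⟶  IM  (L1)  txn=BusRdX+Flush  M[L1]=12
step 24: P1: store L1 := 55  ⟶  IM  (L1)  txn=∅  M[L1]=12

memory[L0] = 40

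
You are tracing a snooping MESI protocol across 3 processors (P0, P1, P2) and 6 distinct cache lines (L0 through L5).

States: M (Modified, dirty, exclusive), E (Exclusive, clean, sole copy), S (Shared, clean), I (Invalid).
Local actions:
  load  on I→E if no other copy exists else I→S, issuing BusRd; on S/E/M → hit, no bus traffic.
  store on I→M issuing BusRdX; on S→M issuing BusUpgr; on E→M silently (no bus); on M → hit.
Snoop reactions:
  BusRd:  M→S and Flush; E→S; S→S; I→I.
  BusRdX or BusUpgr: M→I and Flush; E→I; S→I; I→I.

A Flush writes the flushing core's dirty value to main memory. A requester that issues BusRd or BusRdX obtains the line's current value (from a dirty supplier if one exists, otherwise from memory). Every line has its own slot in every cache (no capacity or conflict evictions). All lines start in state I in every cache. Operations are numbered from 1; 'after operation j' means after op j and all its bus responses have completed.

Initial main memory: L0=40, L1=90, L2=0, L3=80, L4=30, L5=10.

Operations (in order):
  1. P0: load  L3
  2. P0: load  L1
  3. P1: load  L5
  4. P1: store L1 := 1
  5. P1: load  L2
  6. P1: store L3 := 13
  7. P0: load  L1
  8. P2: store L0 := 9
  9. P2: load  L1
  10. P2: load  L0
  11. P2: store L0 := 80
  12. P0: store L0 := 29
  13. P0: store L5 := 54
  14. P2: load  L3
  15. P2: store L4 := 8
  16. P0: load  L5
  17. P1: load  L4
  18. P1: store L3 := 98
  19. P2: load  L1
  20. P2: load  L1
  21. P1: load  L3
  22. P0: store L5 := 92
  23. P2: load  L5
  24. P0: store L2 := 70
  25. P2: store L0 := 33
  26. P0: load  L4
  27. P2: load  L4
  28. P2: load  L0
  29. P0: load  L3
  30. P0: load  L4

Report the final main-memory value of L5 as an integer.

step 1: P0: load  L3  ⟶  EII  (L3)  txn=BusRd  M[L3]=80
step 2: P0: load  L1  ⟶  EII  (L1)  txn=BusRd  M[L1]=90
step 3: P1: load  L5  ⟶  IEI  (L5)  txn=BusRd  M[L5]=10
step 4: P1: store L1 := 1  ⟶  IMI  (L1)  txn=BusRdX  M[L1]=90
step 5: P1: load  L2  ⟶  IEI  (L2)  txn=BusRd  M[L2]=0
step 6: P1: store L3 := 13  ⟶  IMI  (L3)  txn=BusRdX  M[L3]=80
step 7: P0: load  L1  ⟶  SSI  (L1)  txn=BusRd+Flush  M[L1]=1
step 8: P2: store L0 := 9  ⟶  IIM  (L0)  txn=BusRdX  M[L0]=40
step 9: P2: load  L1  ⟶  SSS  (L1)  txn=BusRd  M[L1]=1
step 10: P2: load  L0  ⟶  IIM  (L0)  txn=∅  M[L0]=40
step 11: P2: store L0 := 80  ⟶  IIM  (L0)  txn=∅  M[L0]=40
step 12: P0: store L0 := 29  ⟶  MII  (L0)  txn=BusRdX+Flush  M[L0]=80
step 13: P0: store L5 := 54  ⟶  MII  (L5)  txn=BusRdX  M[L5]=10
step 14: P2: load  L3  ⟶  ISS  (L3)  txn=BusRd+Flush  M[L3]=13
step 15: P2: store L4 := 8  ⟶  IIM  (L4)  txn=BusRdX  M[L4]=30
step 16: P0: load  L5  ⟶  MII  (L5)  txn=∅  M[L5]=10
step 17: P1: load  L4  ⟶  ISS  (L4)  txn=BusRd+Flush  M[L4]=8
step 18: P1: store L3 := 98  ⟶  IMI  (L3)  txn=BusUpgr  M[L3]=13
step 19: P2: load  L1  ⟶  SSS  (L1)  txn=∅  M[L1]=1
step 20: P2: load  L1  ⟶  SSS  (L1)  txn=∅  M[L1]=1
step 21: P1: load  L3  ⟶  IMI  (L3)  txn=∅  M[L3]=13
step 22: P0: store L5 := 92  ⟶  MII  (L5)  txn=∅  M[L5]=10
step 23: P2: load  L5  ⟶  SIS  (L5)  txn=BusRd+Flush  M[L5]=92
step 24: P0: store L2 := 70  ⟶  MII  (L2)  txn=BusRdX  M[L2]=0
step 25: P2: store L0 := 33  ⟶  IIM  (L0)  txn=BusRdX+Flush  M[L0]=29
step 26: P0: load  L4  ⟶  SSS  (L4)  txn=BusRd  M[L4]=8
step 27: P2: load  L4  ⟶  SSS  (L4)  txn=∅  M[L4]=8
step 28: P2: load  L0  ⟶  IIM  (L0)  txn=∅  M[L0]=29
step 29: P0: load  L3  ⟶  SSI  (L3)  txn=BusRd+Flush  M[L3]=98
step 30: P0: load  L4  ⟶  SSS  (L4)  txn=∅  M[L4]=8

memory[L5] = 92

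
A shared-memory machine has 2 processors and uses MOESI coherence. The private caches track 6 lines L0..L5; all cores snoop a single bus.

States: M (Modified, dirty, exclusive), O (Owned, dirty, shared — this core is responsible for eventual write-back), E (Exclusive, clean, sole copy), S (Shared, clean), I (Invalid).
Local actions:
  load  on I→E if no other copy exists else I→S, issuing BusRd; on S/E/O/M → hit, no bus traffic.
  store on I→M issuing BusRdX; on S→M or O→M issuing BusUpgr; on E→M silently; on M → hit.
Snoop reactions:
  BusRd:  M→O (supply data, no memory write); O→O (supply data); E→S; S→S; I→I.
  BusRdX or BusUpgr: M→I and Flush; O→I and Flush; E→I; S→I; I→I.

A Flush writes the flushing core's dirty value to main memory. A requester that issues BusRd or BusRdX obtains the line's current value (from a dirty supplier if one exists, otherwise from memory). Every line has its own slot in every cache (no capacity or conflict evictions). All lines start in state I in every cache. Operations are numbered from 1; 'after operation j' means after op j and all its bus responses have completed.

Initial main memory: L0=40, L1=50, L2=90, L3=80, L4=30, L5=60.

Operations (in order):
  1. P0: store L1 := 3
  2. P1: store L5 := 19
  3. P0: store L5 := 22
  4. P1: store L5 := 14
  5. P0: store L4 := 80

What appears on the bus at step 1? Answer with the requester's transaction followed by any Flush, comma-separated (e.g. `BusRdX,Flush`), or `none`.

[1] P0: store L1 := 3 | P0:M(3), P1:I | bus: BusRdX
[2] P1: store L5 := 19 | P0:I, P1:M(19) | bus: BusRdX
[3] P0: store L5 := 22 | P0:M(22), P1:I | bus: BusRdX,Flush
[4] P1: store L5 := 14 | P0:I, P1:M(14) | bus: BusRdX,Flush
[5] P0: store L4 := 80 | P0:M(80), P1:I | bus: BusRdX

bus = BusRdX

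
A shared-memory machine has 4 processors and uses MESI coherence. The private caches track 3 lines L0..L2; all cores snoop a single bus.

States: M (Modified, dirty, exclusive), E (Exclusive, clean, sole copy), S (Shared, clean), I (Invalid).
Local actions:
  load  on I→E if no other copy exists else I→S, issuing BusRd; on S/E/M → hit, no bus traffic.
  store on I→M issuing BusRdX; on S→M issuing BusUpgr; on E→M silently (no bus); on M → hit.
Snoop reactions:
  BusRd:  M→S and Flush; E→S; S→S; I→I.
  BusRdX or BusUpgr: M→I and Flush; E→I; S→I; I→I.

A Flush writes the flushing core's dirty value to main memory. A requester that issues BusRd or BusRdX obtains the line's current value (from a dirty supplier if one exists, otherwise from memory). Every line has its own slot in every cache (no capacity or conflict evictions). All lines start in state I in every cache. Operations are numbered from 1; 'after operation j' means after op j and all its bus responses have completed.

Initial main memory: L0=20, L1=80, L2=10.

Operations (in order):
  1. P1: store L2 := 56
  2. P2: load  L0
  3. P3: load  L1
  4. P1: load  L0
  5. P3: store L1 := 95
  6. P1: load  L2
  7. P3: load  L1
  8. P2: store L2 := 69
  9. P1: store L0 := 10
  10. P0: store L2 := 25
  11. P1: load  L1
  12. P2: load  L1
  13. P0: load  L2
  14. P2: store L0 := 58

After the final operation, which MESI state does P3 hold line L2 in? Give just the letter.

state = I

1. P1: store L2 := 56  bus=[BusRdX]  L2: P0=I P1=M P2=I P3=I  mem[L2]=10
2. P2: load  L0  bus=[BusRd]  L0: P0=I P1=I P2=E P3=I  mem[L0]=20
3. P3: load  L1  bus=[BusRd]  L1: P0=I P1=I P2=I P3=E  mem[L1]=80
4. P1: load  L0  bus=[BusRd]  L0: P0=I P1=S P2=S P3=I  mem[L0]=20
5. P3: store L1 := 95  bus=[-]  L1: P0=I P1=I P2=I P3=M  mem[L1]=80
6. P1: load  L2  bus=[-]  L2: P0=I P1=M P2=I P3=I  mem[L2]=10
7. P3: load  L1  bus=[-]  L1: P0=I P1=I P2=I P3=M  mem[L1]=80
8. P2: store L2 := 69  bus=[BusRdX,Flush]  L2: P0=I P1=I P2=M P3=I  mem[L2]=56
9. P1: store L0 := 10  bus=[BusUpgr]  L0: P0=I P1=M P2=I P3=I  mem[L0]=20
10. P0: store L2 := 25  bus=[BusRdX,Flush]  L2: P0=M P1=I P2=I P3=I  mem[L2]=69
11. P1: load  L1  bus=[BusRd,Flush]  L1: P0=I P1=S P2=I P3=S  mem[L1]=95
12. P2: load  L1  bus=[BusRd]  L1: P0=I P1=S P2=S P3=S  mem[L1]=95
13. P0: load  L2  bus=[-]  L2: P0=M P1=I P2=I P3=I  mem[L2]=69
14. P2: store L0 := 58  bus=[BusRdX,Flush]  L0: P0=I P1=I P2=M P3=I  mem[L0]=10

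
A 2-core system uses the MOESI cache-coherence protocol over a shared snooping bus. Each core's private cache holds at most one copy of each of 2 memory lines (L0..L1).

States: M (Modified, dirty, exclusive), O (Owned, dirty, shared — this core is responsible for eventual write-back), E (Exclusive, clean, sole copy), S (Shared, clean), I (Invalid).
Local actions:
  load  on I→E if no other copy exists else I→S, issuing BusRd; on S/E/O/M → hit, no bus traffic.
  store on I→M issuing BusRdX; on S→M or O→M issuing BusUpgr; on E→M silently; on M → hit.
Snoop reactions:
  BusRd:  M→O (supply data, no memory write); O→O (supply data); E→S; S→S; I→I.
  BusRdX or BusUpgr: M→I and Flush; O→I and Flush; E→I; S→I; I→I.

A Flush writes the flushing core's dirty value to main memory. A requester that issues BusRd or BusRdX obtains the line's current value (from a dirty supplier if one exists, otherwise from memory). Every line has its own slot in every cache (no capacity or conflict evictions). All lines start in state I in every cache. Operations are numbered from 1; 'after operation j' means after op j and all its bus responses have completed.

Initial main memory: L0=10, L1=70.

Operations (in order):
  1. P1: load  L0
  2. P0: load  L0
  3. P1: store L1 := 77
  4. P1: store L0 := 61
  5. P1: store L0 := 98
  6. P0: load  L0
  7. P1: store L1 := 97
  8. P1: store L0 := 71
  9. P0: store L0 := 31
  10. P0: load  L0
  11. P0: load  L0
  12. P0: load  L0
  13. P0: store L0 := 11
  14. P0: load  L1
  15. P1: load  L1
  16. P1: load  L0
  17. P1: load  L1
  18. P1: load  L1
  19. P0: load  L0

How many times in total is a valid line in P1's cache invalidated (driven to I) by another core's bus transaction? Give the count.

invalidations = 1

step 1: P1: load  L0  ⟶  IE  (L0)  txn=BusRd  M[L0]=10
step 2: P0: load  L0  ⟶  SS  (L0)  txn=BusRd  M[L0]=10
step 3: P1: store L1 := 77  ⟶  IM  (L1)  txn=BusRdX  M[L1]=70
step 4: P1: store L0 := 61  ⟶  IM  (L0)  txn=BusUpgr  M[L0]=10
step 5: P1: store L0 := 98  ⟶  IM  (L0)  txn=∅  M[L0]=10
step 6: P0: load  L0  ⟶  SO  (L0)  txn=BusRd  M[L0]=10
step 7: P1: store L1 := 97  ⟶  IM  (L1)  txn=∅  M[L1]=70
step 8: P1: store L0 := 71  ⟶  IM  (L0)  txn=BusUpgr  M[L0]=10
step 9: P0: store L0 := 31  ⟶  MI  (L0)  txn=BusRdX+Flush  M[L0]=71
step 10: P0: load  L0  ⟶  MI  (L0)  txn=∅  M[L0]=71
step 11: P0: load  L0  ⟶  MI  (L0)  txn=∅  M[L0]=71
step 12: P0: load  L0  ⟶  MI  (L0)  txn=∅  M[L0]=71
step 13: P0: store L0 := 11  ⟶  MI  (L0)  txn=∅  M[L0]=71
step 14: P0: load  L1  ⟶  SO  (L1)  txn=BusRd  M[L1]=70
step 15: P1: load  L1  ⟶  SO  (L1)  txn=∅  M[L1]=70
step 16: P1: load  L0  ⟶  OS  (L0)  txn=BusRd  M[L0]=71
step 17: P1: load  L1  ⟶  SO  (L1)  txn=∅  M[L1]=70
step 18: P1: load  L1  ⟶  SO  (L1)  txn=∅  M[L1]=70
step 19: P0: load  L0  ⟶  OS  (L0)  txn=∅  M[L0]=71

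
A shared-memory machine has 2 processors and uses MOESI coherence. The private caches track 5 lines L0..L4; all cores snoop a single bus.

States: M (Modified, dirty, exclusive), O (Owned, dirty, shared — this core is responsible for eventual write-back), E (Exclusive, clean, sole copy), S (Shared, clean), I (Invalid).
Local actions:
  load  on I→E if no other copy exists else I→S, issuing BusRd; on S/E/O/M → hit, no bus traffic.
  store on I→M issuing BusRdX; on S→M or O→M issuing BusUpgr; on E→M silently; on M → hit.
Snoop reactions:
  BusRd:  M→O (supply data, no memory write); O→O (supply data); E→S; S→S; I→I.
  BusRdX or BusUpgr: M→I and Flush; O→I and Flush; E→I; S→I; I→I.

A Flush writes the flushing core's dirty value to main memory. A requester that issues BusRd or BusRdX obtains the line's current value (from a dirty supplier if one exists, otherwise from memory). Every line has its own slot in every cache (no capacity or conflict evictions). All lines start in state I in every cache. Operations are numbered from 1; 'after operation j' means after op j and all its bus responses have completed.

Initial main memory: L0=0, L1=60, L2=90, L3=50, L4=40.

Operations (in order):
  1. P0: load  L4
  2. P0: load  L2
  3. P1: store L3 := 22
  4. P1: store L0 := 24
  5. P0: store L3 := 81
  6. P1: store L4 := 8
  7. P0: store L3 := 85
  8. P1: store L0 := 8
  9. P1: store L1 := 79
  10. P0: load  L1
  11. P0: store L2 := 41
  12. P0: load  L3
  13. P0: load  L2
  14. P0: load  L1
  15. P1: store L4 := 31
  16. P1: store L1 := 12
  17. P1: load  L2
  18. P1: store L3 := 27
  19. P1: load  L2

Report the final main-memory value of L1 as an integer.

1. P0: load  L4  bus=[BusRd]  L4: P0=E P1=I  mem[L4]=40
2. P0: load  L2  bus=[BusRd]  L2: P0=E P1=I  mem[L2]=90
3. P1: store L3 := 22  bus=[BusRdX]  L3: P0=I P1=M  mem[L3]=50
4. P1: store L0 := 24  bus=[BusRdX]  L0: P0=I P1=M  mem[L0]=0
5. P0: store L3 := 81  bus=[BusRdX,Flush]  L3: P0=M P1=I  mem[L3]=22
6. P1: store L4 := 8  bus=[BusRdX]  L4: P0=I P1=M  mem[L4]=40
7. P0: store L3 := 85  bus=[-]  L3: P0=M P1=I  mem[L3]=22
8. P1: store L0 := 8  bus=[-]  L0: P0=I P1=M  mem[L0]=0
9. P1: store L1 := 79  bus=[BusRdX]  L1: P0=I P1=M  mem[L1]=60
10. P0: load  L1  bus=[BusRd]  L1: P0=S P1=O  mem[L1]=60
11. P0: store L2 := 41  bus=[-]  L2: P0=M P1=I  mem[L2]=90
12. P0: load  L3  bus=[-]  L3: P0=M P1=I  mem[L3]=22
13. P0: load  L2  bus=[-]  L2: P0=M P1=I  mem[L2]=90
14. P0: load  L1  bus=[-]  L1: P0=S P1=O  mem[L1]=60
15. P1: store L4 := 31  bus=[-]  L4: P0=I P1=M  mem[L4]=40
16. P1: store L1 := 12  bus=[BusUpgr]  L1: P0=I P1=M  mem[L1]=60
17. P1: load  L2  bus=[BusRd]  L2: P0=O P1=S  mem[L2]=90
18. P1: store L3 := 27  bus=[BusRdX,Flush]  L3: P0=I P1=M  mem[L3]=85
19. P1: load  L2  bus=[-]  L2: P0=O P1=S  mem[L2]=90

memory[L1] = 60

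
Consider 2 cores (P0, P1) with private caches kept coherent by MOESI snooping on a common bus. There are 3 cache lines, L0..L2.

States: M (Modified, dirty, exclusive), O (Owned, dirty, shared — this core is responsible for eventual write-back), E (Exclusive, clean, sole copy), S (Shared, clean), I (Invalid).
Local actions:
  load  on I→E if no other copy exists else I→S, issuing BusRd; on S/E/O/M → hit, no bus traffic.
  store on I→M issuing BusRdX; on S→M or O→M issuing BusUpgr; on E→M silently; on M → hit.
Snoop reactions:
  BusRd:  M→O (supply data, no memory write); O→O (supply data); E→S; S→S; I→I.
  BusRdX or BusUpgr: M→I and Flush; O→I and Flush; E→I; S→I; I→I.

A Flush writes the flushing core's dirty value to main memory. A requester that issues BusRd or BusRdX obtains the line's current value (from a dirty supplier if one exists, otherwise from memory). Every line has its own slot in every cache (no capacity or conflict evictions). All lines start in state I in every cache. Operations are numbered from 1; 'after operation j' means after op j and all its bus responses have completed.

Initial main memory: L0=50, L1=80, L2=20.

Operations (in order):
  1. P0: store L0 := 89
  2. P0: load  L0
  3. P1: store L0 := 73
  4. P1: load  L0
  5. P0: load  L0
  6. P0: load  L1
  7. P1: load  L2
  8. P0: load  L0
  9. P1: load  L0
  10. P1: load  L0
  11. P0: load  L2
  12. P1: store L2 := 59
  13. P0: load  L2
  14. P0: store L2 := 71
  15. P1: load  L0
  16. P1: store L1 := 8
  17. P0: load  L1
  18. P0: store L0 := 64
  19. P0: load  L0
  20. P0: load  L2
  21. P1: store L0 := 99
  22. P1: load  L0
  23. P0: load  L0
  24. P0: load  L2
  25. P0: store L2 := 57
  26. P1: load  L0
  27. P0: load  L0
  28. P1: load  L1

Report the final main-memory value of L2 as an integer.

  op1 P0: store L0 := 89 → M/I on L0; bus BusRdX; mem=50
  op2 P0: load  L0 → M/I on L0; bus (none); mem=50
  op3 P1: store L0 := 73 → I/M on L0; bus BusRdX Flush; mem=89
  op4 P1: load  L0 → I/M on L0; bus (none); mem=89
  op5 P0: load  L0 → S/O on L0; bus BusRd; mem=89
  op6 P0: load  L1 → E/I on L1; bus BusRd; mem=80
  op7 P1: load  L2 → I/E on L2; bus BusRd; mem=20
  op8 P0: load  L0 → S/O on L0; bus (none); mem=89
  op9 P1: load  L0 → S/O on L0; bus (none); mem=89
  op10 P1: load  L0 → S/O on L0; bus (none); mem=89
  op11 P0: load  L2 → S/S on L2; bus BusRd; mem=20
  op12 P1: store L2 := 59 → I/M on L2; bus BusUpgr; mem=20
  op13 P0: load  L2 → S/O on L2; bus BusRd; mem=20
  op14 P0: store L2 := 71 → M/I on L2; bus BusUpgr Flush; mem=59
  op15 P1: load  L0 → S/O on L0; bus (none); mem=89
  op16 P1: store L1 := 8 → I/M on L1; bus BusRdX; mem=80
  op17 P0: load  L1 → S/O on L1; bus BusRd; mem=80
  op18 P0: store L0 := 64 → M/I on L0; bus BusUpgr Flush; mem=73
  op19 P0: load  L0 → M/I on L0; bus (none); mem=73
  op20 P0: load  L2 → M/I on L2; bus (none); mem=59
  op21 P1: store L0 := 99 → I/M on L0; bus BusRdX Flush; mem=64
  op22 P1: load  L0 → I/M on L0; bus (none); mem=64
  op23 P0: load  L0 → S/O on L0; bus BusRd; mem=64
  op24 P0: load  L2 → M/I on L2; bus (none); mem=59
  op25 P0: store L2 := 57 → M/I on L2; bus (none); mem=59
  op26 P1: load  L0 → S/O on L0; bus (none); mem=64
  op27 P0: load  L0 → S/O on L0; bus (none); mem=64
  op28 P1: load  L1 → S/O on L1; bus (none); mem=80

memory[L2] = 59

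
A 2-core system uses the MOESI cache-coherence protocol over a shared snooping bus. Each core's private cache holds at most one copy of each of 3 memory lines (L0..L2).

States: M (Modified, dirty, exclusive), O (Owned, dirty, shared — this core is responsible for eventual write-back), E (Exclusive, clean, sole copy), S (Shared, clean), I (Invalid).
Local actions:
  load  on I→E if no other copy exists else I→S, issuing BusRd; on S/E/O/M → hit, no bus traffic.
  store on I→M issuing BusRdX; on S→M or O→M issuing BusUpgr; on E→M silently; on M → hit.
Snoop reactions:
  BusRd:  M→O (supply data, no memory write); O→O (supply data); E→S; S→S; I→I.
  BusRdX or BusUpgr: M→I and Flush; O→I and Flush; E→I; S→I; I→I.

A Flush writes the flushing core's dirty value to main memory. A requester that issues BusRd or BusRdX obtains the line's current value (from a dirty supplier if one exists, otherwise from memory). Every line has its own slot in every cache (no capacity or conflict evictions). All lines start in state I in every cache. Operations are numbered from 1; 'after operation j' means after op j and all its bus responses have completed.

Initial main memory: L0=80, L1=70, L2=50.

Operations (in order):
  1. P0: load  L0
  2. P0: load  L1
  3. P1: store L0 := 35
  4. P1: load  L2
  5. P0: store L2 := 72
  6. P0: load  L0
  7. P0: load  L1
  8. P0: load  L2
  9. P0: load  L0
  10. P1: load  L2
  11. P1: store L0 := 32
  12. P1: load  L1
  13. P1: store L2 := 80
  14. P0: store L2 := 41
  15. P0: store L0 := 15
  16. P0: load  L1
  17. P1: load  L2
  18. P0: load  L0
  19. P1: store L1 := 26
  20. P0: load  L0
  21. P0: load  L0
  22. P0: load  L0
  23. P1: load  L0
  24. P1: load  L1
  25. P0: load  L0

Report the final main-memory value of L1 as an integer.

memory[L1] = 70

1. P0: load  L0  bus=[BusRd]  L0: P0=E P1=I  mem[L0]=80
2. P0: load  L1  bus=[BusRd]  L1: P0=E P1=I  mem[L1]=70
3. P1: store L0 := 35  bus=[BusRdX]  L0: P0=I P1=M  mem[L0]=80
4. P1: load  L2  bus=[BusRd]  L2: P0=I P1=E  mem[L2]=50
5. P0: store L2 := 72  bus=[BusRdX]  L2: P0=M P1=I  mem[L2]=50
6. P0: load  L0  bus=[BusRd]  L0: P0=S P1=O  mem[L0]=80
7. P0: load  L1  bus=[-]  L1: P0=E P1=I  mem[L1]=70
8. P0: load  L2  bus=[-]  L2: P0=M P1=I  mem[L2]=50
9. P0: load  L0  bus=[-]  L0: P0=S P1=O  mem[L0]=80
10. P1: load  L2  bus=[BusRd]  L2: P0=O P1=S  mem[L2]=50
11. P1: store L0 := 32  bus=[BusUpgr]  L0: P0=I P1=M  mem[L0]=80
12. P1: load  L1  bus=[BusRd]  L1: P0=S P1=S  mem[L1]=70
13. P1: store L2 := 80  bus=[BusUpgr,Flush]  L2: P0=I P1=M  mem[L2]=72
14. P0: store L2 := 41  bus=[BusRdX,Flush]  L2: P0=M P1=I  mem[L2]=80
15. P0: store L0 := 15  bus=[BusRdX,Flush]  L0: P0=M P1=I  mem[L0]=32
16. P0: load  L1  bus=[-]  L1: P0=S P1=S  mem[L1]=70
17. P1: load  L2  bus=[BusRd]  L2: P0=O P1=S  mem[L2]=80
18. P0: load  L0  bus=[-]  L0: P0=M P1=I  mem[L0]=32
19. P1: store L1 := 26  bus=[BusUpgr]  L1: P0=I P1=M  mem[L1]=70
20. P0: load  L0  bus=[-]  L0: P0=M P1=I  mem[L0]=32
21. P0: load  L0  bus=[-]  L0: P0=M P1=I  mem[L0]=32
22. P0: load  L0  bus=[-]  L0: P0=M P1=I  mem[L0]=32
23. P1: load  L0  bus=[BusRd]  L0: P0=O P1=S  mem[L0]=32
24. P1: load  L1  bus=[-]  L1: P0=I P1=M  mem[L1]=70
25. P0: load  L0  bus=[-]  L0: P0=O P1=S  mem[L0]=32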